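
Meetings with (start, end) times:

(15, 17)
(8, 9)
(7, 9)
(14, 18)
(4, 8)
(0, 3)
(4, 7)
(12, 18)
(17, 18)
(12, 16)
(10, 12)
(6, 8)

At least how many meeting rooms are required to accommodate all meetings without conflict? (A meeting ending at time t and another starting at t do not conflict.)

4

starts: [0, 4, 4, 6, 7, 8, 10, 12, 12, 14, 15, 17]
ends:   [3, 7, 8, 8, 9, 9, 12, 16, 17, 18, 18, 18]
s0→1 e3→0 s4→1 s4→2 s6→3 e7→2 s7→3 e8→2 e8→1 s8→2 e9→1 e9→0 s10→1 e12→0 s12→1 s12→2 s14→3 s15→4  — peak 4.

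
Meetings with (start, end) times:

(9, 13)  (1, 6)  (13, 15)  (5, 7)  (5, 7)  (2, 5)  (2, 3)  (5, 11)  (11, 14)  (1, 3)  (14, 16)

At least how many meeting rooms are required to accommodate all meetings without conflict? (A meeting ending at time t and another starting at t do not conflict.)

The answer is the maximum number of intervals overlapping at any instant.
Events (time:±→running): 1:+→1 1:+→2 2:+→3 2:+→4 … peak 4.

4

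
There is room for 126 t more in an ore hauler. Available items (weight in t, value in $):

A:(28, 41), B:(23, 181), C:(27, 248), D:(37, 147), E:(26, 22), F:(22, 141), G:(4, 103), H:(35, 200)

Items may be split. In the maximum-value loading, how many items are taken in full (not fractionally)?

Sort by value per unit weight and fill in that order.
Ratios (sorted): G 25.75, C 9.19, B 7.87, F 6.41, H 5.71, D 3.97, A 1.46, E 0.85
take G (4 @ 103); take C (27 @ 248); take B (23 @ 181); take F (22 @ 141); take H (35 @ 200); take 15/37 of D → 59.59. Capacity used 126/126.
5 item(s) taken whole; one partial (take 15/37 of D).

5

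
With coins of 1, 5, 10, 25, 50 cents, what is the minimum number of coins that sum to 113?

Use the largest denomination that fits, subtract, and repeat.
113 = 2×50 + 1×10 + 3×1
Total coins = 2 + 1 + 3 = 6

6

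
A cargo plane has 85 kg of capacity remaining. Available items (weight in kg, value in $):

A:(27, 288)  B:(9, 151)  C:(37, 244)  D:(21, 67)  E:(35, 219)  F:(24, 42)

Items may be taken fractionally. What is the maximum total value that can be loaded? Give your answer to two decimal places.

758.09

Sort by value per unit weight and fill in that order.
Ratios (sorted): B 16.78, A 10.67, C 6.59, E 6.26, D 3.19, F 1.75
take B (9 @ 151); take A (27 @ 288); take C (37 @ 244); take 12/35 of E → 75.09. Capacity used 85/85.
Total value = 758.09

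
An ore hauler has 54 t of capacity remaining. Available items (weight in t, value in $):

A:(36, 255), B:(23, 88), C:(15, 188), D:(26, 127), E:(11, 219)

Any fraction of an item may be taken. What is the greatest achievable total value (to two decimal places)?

Sort by value per unit weight and fill in that order.
Order: E (219/11=19.91) > C (188/15=12.53) > A (255/36=7.08) > D (127/26=4.88) > B (88/23=3.83)
Fill: take E (11 @ 219) → take C (15 @ 188) → take 28/36 of A → 198.33; 54/54 used.
Total value = 605.33

605.33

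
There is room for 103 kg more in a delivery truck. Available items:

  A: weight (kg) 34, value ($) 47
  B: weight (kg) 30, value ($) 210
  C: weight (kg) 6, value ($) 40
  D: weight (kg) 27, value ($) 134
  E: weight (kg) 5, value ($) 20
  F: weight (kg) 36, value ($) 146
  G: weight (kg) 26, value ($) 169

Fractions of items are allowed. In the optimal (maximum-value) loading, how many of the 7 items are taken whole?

Sort by value per unit weight and fill in that order.
Order: B (210/30=7.00) > C (40/6=6.67) > G (169/26=6.50) > D (134/27=4.96) > F (146/36=4.06) > E (20/5=4.00) > A (47/34=1.38)
Fill: take B (30 @ 210) → take C (6 @ 40) → take G (26 @ 169) → take D (27 @ 134) → take 14/36 of F → 56.78; 103/103 used.
4 item(s) taken whole; one partial (take 14/36 of F).

4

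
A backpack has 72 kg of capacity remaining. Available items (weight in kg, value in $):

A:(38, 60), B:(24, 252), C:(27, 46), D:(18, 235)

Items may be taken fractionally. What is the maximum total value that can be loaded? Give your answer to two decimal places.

Sort by value per unit weight and fill in that order.
Ratios (sorted): D 13.06, B 10.50, C 1.70, A 1.58
take D (18 @ 235); take B (24 @ 252); take C (27 @ 46); take 3/38 of A → 4.74. Capacity used 72/72.
Total value = 537.74

537.74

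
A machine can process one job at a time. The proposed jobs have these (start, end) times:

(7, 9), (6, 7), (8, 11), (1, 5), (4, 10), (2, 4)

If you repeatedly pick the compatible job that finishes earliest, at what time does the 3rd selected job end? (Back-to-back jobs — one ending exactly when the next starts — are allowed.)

Order by finish time; keep every interval that doesn't clash with the previous kept one.
By end time: (2,4), (1,5), (6,7), (7,9), (4,10), (8,11).
Pick (2,4); next start ≥ 4 → (6,7); next start ≥ 7 → (7,9).
Selected: (2,4) (6,7) (7,9)

9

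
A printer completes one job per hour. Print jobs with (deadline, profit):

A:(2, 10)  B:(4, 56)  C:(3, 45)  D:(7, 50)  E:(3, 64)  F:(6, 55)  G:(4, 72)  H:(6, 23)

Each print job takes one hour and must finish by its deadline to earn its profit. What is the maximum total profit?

365

Take jobs in profit order; each goes to the latest open slot no later than its deadline.
Profit order: G=72 E=64 B=56 F=55 D=50 C=45 H=23 A=10
Assign: G→slot 4, E→slot 3, B→slot 2, F→slot 6, D→slot 7, C→slot 1, H→slot 5, A skipped.
Slots: [1:C] [2:B] [3:E] [4:G] [5:H] [6:F] [7:D]
Profit = 45 + 56 + 64 + 72 + 23 + 55 + 50 = 365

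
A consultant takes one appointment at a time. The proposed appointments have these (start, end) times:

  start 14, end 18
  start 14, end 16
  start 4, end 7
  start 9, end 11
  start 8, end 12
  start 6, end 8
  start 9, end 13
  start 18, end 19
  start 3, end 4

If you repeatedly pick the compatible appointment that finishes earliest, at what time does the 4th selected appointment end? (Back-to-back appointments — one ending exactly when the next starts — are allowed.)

16

Sort by end time and greedily take each interval whose start is ≥ the last chosen end.
By end time: (3,4), (4,7), (6,8), (9,11), (8,12), (9,13), (14,16), (14,18), (18,19).
Pick (3,4); next start ≥ 4 → (4,7); next start ≥ 7 → (9,11); next start ≥ 11 → (14,16); next start ≥ 16 → (18,19).
Selected: (3,4) (4,7) (9,11) (14,16) (18,19)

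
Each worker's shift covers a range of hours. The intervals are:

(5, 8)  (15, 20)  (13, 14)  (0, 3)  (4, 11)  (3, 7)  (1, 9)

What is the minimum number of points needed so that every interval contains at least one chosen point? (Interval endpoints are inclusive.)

Process intervals by earliest right end; each time one isn't hit yet, stab at its right endpoint.
By right end: [0,3]  [3,7]  [5,8]  [1,9]  [4,11]  [13,14]  [15,20]
[0,3] uncovered → point at 3; [5,8] uncovered → point at 8; [13,14] uncovered → point at 14; [15,20] uncovered → point at 20.
Points: 3, 8, 14, 20 (4 total).

4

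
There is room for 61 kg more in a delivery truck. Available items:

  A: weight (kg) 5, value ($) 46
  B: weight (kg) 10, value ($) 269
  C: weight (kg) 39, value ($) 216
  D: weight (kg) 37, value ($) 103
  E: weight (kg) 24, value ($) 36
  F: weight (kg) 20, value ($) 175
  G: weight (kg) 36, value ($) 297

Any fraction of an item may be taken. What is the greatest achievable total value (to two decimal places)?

Order: B (269/10=26.90) > A (46/5=9.20) > F (175/20=8.75) > G (297/36=8.25) > C (216/39=5.54) > D (103/37=2.78) > E (36/24=1.50)
Fill: take B (10 @ 269) → take A (5 @ 46) → take F (20 @ 175) → take 26/36 of G → 214.50; 61/61 used.
Total value = 704.50

704.50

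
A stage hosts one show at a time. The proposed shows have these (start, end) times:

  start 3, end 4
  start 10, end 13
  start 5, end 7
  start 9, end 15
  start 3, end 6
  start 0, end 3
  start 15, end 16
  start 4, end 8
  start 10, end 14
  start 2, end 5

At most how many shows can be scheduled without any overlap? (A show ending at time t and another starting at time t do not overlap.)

5

Sorted by end: (0,3)  (3,4)  (2,5)  (3,6)  (5,7)  (4,8)  (10,13)  (10,14)  (9,15)  (15,16)
take (0,3); take (3,4); take (5,7); skip (4,8); take (10,13); skip (10,14); take (15,16).
Selected 5 shows.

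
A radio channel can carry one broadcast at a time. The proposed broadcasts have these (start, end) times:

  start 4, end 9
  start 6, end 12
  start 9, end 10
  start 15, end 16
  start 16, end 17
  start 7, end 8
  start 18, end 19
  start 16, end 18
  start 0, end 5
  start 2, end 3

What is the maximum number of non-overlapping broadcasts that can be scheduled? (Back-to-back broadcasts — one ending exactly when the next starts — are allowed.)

6

Order by finish time; keep every interval that doesn't clash with the previous kept one.
By end time: (2,3), (0,5), (7,8), (4,9), (9,10), (6,12), (15,16), (16,17), (16,18), (18,19).
Pick (2,3); next start ≥ 3 → (7,8); next start ≥ 8 → (9,10); next start ≥ 10 → (15,16); next start ≥ 16 → (16,17); next start ≥ 17 → (18,19).
Selected 6 broadcasts.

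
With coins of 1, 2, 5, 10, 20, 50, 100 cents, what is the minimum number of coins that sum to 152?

Use the largest denomination that fits, subtract, and repeat.
152 − 1×100→52 − 1×50→2 − 1×2→0
Total coins = 1 + 1 + 1 = 3

3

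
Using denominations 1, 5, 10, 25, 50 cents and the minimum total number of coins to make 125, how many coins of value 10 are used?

125 − 2×50→25 − 1×25→0
Count of 10: 0

0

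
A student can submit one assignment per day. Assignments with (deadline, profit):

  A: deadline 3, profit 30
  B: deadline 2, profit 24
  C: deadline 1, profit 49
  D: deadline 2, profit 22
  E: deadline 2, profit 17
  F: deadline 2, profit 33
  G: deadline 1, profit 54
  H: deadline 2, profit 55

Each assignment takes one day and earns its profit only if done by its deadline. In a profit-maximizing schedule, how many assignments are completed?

3

Sort by profit descending; place each in the latest free slot ≤ its deadline.
By profit: H(d2,55), G(d1,54), C(d1,49), F(d2,33), A(d3,30), B(d2,24), D(d2,22), E(d2,17)
H→slot 2; G→slot 1; C skipped; F skipped; A→slot 3; B skipped; D skipped; E skipped.
3 of 8 scheduled.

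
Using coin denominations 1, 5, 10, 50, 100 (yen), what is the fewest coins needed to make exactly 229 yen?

9

229 = 2×100 + 2×10 + 1×5 + 4×1
Total coins = 2 + 2 + 1 + 4 = 9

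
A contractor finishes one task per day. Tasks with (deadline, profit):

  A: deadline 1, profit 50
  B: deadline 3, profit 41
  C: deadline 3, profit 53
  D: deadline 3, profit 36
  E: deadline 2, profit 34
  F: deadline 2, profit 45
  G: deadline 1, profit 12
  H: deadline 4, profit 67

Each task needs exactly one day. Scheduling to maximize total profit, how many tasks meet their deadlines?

4

Sort by profit descending; place each in the latest free slot ≤ its deadline.
Profit order: H=67 C=53 A=50 F=45 B=41 D=36 E=34 G=12
Assign: H→slot 4, C→slot 3, A→slot 1, F→slot 2, B skipped, D skipped, E skipped, G skipped.
Slots: [1:A] [2:F] [3:C] [4:H]
4 of 8 scheduled.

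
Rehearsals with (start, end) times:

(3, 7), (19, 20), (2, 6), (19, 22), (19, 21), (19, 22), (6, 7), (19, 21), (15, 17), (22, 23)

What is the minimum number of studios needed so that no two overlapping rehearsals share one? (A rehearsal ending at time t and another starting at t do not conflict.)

The answer is the maximum number of intervals overlapping at any instant.
Events (time:±→running): 2:+→1 3:+→2 6:-→1 6:+→2 7:-→1 7:-→0 15:+→1 17:-→0 19:+→1 19:+→2 19:+→3 19:+→4 19:+→5 … peak 5.

5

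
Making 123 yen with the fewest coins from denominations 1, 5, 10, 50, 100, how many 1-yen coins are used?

3

Use the largest denomination that fits, subtract, and repeat.
123 = 1×100 + 2×10 + 3×1
Count of 1: 3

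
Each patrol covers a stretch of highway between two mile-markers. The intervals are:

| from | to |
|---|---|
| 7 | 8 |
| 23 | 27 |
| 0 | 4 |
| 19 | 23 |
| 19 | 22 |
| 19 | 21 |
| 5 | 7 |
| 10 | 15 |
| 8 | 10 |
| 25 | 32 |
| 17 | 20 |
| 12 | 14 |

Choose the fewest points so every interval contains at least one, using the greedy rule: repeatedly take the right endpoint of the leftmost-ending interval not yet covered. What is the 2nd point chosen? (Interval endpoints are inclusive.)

7

Sort by right endpoint; whenever an interval is uncovered, place a point at its right end.
By right end: [0,4]  [5,7]  [7,8]  [8,10]  [12,14]  [10,15]  [17,20]  [19,21]  [19,22]  [19,23]  [23,27]  [25,32]
[0,4] uncovered → point at 4; [5,7] uncovered → point at 7; [8,10] uncovered → point at 10; [12,14] uncovered → point at 14; [17,20] uncovered → point at 20; [23,27] uncovered → point at 27.
Points: 4, 7, 10, 14, 20, 27 (6 total).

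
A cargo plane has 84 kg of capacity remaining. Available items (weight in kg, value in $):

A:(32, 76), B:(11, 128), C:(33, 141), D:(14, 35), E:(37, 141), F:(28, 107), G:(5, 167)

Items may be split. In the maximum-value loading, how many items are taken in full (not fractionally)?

Sort by value per unit weight and fill in that order.
Order: G (167/5=33.40) > B (128/11=11.64) > C (141/33=4.27) > F (107/28=3.82) > E (141/37=3.81) > D (35/14=2.50) > A (76/32=2.38)
Fill: take G (5 @ 167) → take B (11 @ 128) → take C (33 @ 141) → take F (28 @ 107) → take 7/37 of E → 26.68; 84/84 used.
4 item(s) taken whole; one partial (take 7/37 of E).

4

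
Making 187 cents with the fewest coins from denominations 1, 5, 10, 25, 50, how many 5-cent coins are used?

Use the largest denomination that fits, subtract, and repeat.
187 = 3×50 + 1×25 + 1×10 + 2×1
Count of 5: 0

0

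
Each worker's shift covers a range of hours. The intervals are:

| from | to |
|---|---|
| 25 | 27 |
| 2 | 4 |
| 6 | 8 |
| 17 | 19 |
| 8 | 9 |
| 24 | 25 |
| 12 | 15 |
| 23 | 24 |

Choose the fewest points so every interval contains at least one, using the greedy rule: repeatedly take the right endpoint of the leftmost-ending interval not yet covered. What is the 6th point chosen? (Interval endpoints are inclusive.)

27

Sort by right endpoint; whenever an interval is uncovered, place a point at its right end.
By right end: [2,4]  [6,8]  [8,9]  [12,15]  [17,19]  [23,24]  [24,25]  [25,27]
[2,4] uncovered → point at 4; [6,8] uncovered → point at 8; [12,15] uncovered → point at 15; [17,19] uncovered → point at 19; [23,24] uncovered → point at 24; [25,27] uncovered → point at 27.
Points: 4, 8, 15, 19, 24, 27 (6 total).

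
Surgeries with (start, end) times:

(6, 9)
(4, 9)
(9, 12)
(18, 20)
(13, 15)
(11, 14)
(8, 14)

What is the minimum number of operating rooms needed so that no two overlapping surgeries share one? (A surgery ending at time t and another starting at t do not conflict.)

Events (time:±→running): 4:+→1 6:+→2 8:+→3 … peak 3.

3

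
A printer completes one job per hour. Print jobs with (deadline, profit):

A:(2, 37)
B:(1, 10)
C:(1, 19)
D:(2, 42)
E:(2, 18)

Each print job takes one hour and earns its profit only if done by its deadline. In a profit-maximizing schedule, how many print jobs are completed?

2

Sort by profit descending; place each in the latest free slot ≤ its deadline.
Profit order: D=42 A=37 C=19 E=18 B=10
Assign: D→slot 2, A→slot 1, C skipped, E skipped, B skipped.
Slots: [1:A] [2:D]
2 of 5 scheduled.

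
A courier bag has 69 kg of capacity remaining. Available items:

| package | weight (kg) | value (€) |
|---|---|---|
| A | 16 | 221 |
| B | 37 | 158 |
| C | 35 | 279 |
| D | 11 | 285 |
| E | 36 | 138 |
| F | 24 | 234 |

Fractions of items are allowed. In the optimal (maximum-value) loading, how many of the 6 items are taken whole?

3

Ratios (sorted): D 25.91, A 13.81, F 9.75, C 7.97, B 4.27, E 3.83
take D (11 @ 285); take A (16 @ 221); take F (24 @ 234); take 18/35 of C → 143.49. Capacity used 69/69.
3 item(s) taken whole; one partial (take 18/35 of C).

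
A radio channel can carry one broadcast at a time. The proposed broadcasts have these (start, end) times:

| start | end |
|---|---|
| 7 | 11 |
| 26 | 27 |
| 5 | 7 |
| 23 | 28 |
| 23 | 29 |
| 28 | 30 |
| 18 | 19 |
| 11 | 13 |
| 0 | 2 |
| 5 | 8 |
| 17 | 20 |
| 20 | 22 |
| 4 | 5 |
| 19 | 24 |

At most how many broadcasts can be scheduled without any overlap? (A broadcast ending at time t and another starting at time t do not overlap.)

9

Order by finish time; keep every interval that doesn't clash with the previous kept one.
Sorted by end: (0,2)  (4,5)  (5,7)  (5,8)  (7,11)  (11,13)  (18,19)  (17,20)  (20,22)  (19,24)  (26,27)  (23,28)  (23,29)  (28,30)
take (0,2); take (4,5); take (5,7); take (7,11); take (11,13); take (18,19); take (20,22); take (26,27); take (28,30).
Selected 9 broadcasts.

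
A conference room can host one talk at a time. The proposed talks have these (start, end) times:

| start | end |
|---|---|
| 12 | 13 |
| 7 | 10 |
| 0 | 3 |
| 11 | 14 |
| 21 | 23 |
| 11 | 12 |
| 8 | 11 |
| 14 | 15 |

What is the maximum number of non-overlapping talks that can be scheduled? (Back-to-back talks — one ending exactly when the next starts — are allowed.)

6

Greedy by earliest finish: after sorting by end time, pick each interval compatible with the last pick.
By end time: (0,3), (7,10), (8,11), (11,12), (12,13), (11,14), (14,15), (21,23).
Pick (0,3); next start ≥ 3 → (7,10); next start ≥ 10 → (11,12); next start ≥ 12 → (12,13); next start ≥ 13 → (14,15); next start ≥ 15 → (21,23).
Selected 6 talks.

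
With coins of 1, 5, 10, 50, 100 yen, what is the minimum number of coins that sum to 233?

8

233 − 2×100→33 − 3×10→3 − 3×1→0
Total coins = 2 + 3 + 3 = 8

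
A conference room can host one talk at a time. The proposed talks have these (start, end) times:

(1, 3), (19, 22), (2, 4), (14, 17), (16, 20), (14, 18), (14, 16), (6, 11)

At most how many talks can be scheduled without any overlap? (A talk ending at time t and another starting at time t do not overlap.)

4

Greedy by earliest finish: after sorting by end time, pick each interval compatible with the last pick.
Sorted by end: (1,3)  (2,4)  (6,11)  (14,16)  (14,17)  (14,18)  (16,20)  (19,22)
take (1,3); take (6,11); take (14,16); skip (14,18); take (16,20).
Selected 4 talks.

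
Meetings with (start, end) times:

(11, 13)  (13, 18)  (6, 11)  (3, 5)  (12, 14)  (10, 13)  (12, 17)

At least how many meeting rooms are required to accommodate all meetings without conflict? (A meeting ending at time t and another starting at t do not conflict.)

Count concurrent intervals with a sweep; the peak is the room count.
starts: [3, 6, 10, 11, 12, 12, 13]
ends:   [5, 11, 13, 13, 14, 17, 18]
s3→1 e5→0 s6→1 s10→2 e11→1 s11→2 s12→3 s12→4  — peak 4.

4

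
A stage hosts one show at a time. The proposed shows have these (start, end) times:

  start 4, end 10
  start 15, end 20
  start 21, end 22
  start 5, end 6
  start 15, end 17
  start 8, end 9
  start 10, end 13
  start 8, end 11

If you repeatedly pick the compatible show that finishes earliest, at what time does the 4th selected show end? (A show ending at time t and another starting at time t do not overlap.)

Sort by end time and greedily take each interval whose start is ≥ the last chosen end.
Sorted by end: (5,6)  (8,9)  (4,10)  (8,11)  (10,13)  (15,17)  (15,20)  (21,22)
take (5,6); take (8,9); take (10,13); take (15,17); take (21,22).
Selected: (5,6) (8,9) (10,13) (15,17) (21,22)

17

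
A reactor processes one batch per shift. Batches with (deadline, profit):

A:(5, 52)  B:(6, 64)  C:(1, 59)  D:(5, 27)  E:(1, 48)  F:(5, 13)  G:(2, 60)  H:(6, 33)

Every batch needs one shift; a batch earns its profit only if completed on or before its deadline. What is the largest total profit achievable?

295

By profit: B(d6,64), G(d2,60), C(d1,59), A(d5,52), E(d1,48), H(d6,33), D(d5,27), F(d5,13)
B→slot 6; G→slot 2; C→slot 1; A→slot 5; E skipped; H→slot 4; D→slot 3; F skipped.
Profit = 59 + 60 + 27 + 33 + 52 + 64 = 295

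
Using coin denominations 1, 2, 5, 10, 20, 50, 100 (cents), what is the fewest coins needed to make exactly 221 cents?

4

221 − 2×100→21 − 1×20→1 − 1×1→0
Total coins = 2 + 1 + 1 = 4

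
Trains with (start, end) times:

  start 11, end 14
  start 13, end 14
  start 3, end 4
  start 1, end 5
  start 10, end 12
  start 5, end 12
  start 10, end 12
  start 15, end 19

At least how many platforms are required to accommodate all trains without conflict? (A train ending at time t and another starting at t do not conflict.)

The answer is the maximum number of intervals overlapping at any instant.
Events (time:±→running): 1:+→1 3:+→2 4:-→1 5:-→0 5:+→1 10:+→2 10:+→3 11:+→4 … peak 4.

4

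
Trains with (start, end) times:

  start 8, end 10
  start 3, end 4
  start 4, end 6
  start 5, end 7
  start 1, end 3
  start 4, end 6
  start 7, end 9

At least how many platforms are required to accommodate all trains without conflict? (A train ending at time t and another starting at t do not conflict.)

Count concurrent intervals with a sweep; the peak is the room count.
Events (time:±→running): 1:+→1 3:-→0 3:+→1 4:-→0 4:+→1 4:+→2 5:+→3 … peak 3.

3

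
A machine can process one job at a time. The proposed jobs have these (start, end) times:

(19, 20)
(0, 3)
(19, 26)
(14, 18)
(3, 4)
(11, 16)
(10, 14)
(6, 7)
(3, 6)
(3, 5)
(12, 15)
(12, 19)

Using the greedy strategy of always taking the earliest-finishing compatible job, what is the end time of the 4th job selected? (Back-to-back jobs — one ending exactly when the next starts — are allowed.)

Sorted by end: (0,3)  (3,4)  (3,5)  (3,6)  (6,7)  (10,14)  (12,15)  (11,16)  (14,18)  (12,19)  (19,20)  (19,26)
take (0,3); take (3,4); skip (3,6); take (6,7); take (10,14); skip (11,16); take (14,18); skip (12,19); take (19,20).
Selected: (0,3) (3,4) (6,7) (10,14) (14,18) (19,20)

14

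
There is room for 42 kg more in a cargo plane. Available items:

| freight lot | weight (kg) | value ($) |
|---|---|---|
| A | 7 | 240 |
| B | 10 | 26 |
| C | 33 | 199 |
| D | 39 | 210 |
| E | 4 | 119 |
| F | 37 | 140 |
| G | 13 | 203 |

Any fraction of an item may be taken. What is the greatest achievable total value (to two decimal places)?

Sort by value per unit weight and fill in that order.
Ratios (sorted): A 34.29, E 29.75, G 15.62, C 6.03, D 5.38, F 3.78, B 2.60
take A (7 @ 240); take E (4 @ 119); take G (13 @ 203); take 18/33 of C → 108.55. Capacity used 42/42.
Total value = 670.55

670.55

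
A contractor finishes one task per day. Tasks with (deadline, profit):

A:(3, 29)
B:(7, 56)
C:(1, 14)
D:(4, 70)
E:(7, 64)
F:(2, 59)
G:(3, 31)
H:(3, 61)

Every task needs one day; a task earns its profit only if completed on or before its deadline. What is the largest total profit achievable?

Sort by profit descending; place each in the latest free slot ≤ its deadline.
Profit order: D=70 E=64 H=61 F=59 B=56 G=31 A=29 C=14
Assign: D→slot 4, E→slot 7, H→slot 3, F→slot 2, B→slot 6, G→slot 1, A skipped, C skipped.
Slots: [1:G] [2:F] [3:H] [4:D] [6:B] [7:E]
Profit = 31 + 59 + 61 + 70 + 56 + 64 = 341

341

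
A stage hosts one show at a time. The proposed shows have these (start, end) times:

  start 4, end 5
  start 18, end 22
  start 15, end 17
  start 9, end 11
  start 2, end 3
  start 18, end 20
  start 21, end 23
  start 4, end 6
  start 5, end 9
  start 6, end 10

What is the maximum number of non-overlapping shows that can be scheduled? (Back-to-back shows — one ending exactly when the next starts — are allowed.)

Order by finish time; keep every interval that doesn't clash with the previous kept one.
By end time: (2,3), (4,5), (4,6), (5,9), (6,10), (9,11), (15,17), (18,20), (18,22), (21,23).
Pick (2,3); next start ≥ 3 → (4,5); next start ≥ 5 → (5,9); next start ≥ 9 → (9,11); next start ≥ 11 → (15,17); next start ≥ 17 → (18,20); next start ≥ 20 → (21,23).
Selected 7 shows.

7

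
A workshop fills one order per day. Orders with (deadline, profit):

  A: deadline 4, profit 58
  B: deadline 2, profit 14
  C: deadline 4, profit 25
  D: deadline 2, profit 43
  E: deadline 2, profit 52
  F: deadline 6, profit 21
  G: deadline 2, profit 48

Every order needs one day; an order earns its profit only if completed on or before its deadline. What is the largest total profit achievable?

Sort by profit descending; place each in the latest free slot ≤ its deadline.
By profit: A(d4,58), E(d2,52), G(d2,48), D(d2,43), C(d4,25), F(d6,21), B(d2,14)
A→slot 4; E→slot 2; G→slot 1; D skipped; C→slot 3; F→slot 6; B skipped.
Profit = 48 + 52 + 25 + 58 + 21 = 204

204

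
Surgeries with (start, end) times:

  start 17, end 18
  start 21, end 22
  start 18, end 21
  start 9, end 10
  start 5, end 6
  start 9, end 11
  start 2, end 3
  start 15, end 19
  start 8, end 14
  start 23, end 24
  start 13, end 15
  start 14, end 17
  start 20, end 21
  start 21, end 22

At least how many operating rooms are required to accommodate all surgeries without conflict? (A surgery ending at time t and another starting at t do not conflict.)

The answer is the maximum number of intervals overlapping at any instant.
starts: [2, 5, 8, 9, 9, 13, 14, 15, 17, 18, 20, 21, 21, 23]
ends:   [3, 6, 10, 11, 14, 15, 17, 18, 19, 21, 21, 22, 22, 24]
s2→1 e3→0 s5→1 e6→0 s8→1 s9→2 s9→3  — peak 3.

3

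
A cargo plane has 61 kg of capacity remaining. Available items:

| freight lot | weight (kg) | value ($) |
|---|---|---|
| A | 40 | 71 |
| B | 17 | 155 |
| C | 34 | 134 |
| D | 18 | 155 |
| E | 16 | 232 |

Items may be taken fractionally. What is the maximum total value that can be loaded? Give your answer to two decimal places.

Order: E (232/16=14.50) > B (155/17=9.12) > D (155/18=8.61) > C (134/34=3.94) > A (71/40=1.77)
Fill: take E (16 @ 232) → take B (17 @ 155) → take D (18 @ 155) → take 10/34 of C → 39.41; 61/61 used.
Total value = 581.41

581.41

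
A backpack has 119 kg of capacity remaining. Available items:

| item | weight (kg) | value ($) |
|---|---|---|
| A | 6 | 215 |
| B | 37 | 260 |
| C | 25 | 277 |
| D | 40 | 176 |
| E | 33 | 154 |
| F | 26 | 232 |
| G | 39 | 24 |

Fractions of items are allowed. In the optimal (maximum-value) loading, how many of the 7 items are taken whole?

Sort by value per unit weight and fill in that order.
Ratios (sorted): A 35.83, C 11.08, F 8.92, B 7.03, E 4.67, D 4.40, G 0.62
take A (6 @ 215); take C (25 @ 277); take F (26 @ 232); take B (37 @ 260); take 25/33 of E → 116.67. Capacity used 119/119.
4 item(s) taken whole; one partial (take 25/33 of E).

4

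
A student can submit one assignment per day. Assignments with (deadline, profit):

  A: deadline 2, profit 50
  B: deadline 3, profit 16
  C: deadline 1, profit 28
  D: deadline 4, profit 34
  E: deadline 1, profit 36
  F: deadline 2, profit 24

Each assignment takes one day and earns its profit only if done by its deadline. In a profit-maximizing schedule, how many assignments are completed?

Profit order: A=50 E=36 D=34 C=28 F=24 B=16
Assign: A→slot 2, E→slot 1, D→slot 4, C skipped, F skipped, B→slot 3.
Slots: [1:E] [2:A] [3:B] [4:D]
4 of 6 scheduled.

4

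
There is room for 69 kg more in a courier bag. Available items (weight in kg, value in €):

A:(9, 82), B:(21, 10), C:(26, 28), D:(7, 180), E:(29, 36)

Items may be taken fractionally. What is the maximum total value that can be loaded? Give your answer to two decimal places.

Ratios (sorted): D 25.71, A 9.11, E 1.24, C 1.08, B 0.48
take D (7 @ 180); take A (9 @ 82); take E (29 @ 36); take 24/26 of C → 25.85. Capacity used 69/69.
Total value = 323.85

323.85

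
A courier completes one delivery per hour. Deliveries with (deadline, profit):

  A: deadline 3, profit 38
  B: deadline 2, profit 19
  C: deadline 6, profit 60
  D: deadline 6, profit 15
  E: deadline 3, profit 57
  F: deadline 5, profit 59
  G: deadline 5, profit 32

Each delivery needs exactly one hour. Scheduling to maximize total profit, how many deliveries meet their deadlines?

Sort by profit descending; place each in the latest free slot ≤ its deadline.
By profit: C(d6,60), F(d5,59), E(d3,57), A(d3,38), G(d5,32), B(d2,19), D(d6,15)
C→slot 6; F→slot 5; E→slot 3; A→slot 2; G→slot 4; B→slot 1; D skipped.
6 of 7 scheduled.

6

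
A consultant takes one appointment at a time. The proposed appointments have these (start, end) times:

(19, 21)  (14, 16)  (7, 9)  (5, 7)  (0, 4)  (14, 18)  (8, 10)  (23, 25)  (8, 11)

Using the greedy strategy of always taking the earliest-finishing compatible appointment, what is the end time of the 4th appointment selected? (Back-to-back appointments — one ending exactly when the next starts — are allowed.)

16

Sort by end time and greedily take each interval whose start is ≥ the last chosen end.
By end time: (0,4), (5,7), (7,9), (8,10), (8,11), (14,16), (14,18), (19,21), (23,25).
Pick (0,4); next start ≥ 4 → (5,7); next start ≥ 7 → (7,9); next start ≥ 9 → (14,16); next start ≥ 16 → (19,21); next start ≥ 21 → (23,25).
Selected: (0,4) (5,7) (7,9) (14,16) (19,21) (23,25)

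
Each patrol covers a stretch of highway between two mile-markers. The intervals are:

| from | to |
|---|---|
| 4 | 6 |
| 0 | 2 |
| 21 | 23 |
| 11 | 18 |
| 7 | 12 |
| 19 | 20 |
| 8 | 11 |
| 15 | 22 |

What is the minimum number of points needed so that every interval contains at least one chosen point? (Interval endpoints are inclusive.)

5

By right end: [0,2]  [4,6]  [8,11]  [7,12]  [11,18]  [19,20]  [15,22]  [21,23]
[0,2] uncovered → point at 2; [4,6] uncovered → point at 6; [8,11] uncovered → point at 11; [19,20] uncovered → point at 20; [21,23] uncovered → point at 23.
Points: 2, 6, 11, 20, 23 (5 total).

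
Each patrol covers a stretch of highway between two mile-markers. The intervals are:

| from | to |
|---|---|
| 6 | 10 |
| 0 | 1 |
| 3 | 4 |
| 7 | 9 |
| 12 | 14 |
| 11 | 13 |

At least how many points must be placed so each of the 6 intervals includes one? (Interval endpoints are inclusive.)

By right end: [0,1]  [3,4]  [7,9]  [6,10]  [11,13]  [12,14]
[0,1] uncovered → point at 1; [3,4] uncovered → point at 4; [7,9] uncovered → point at 9; [11,13] uncovered → point at 13.
Points: 1, 4, 9, 13 (4 total).

4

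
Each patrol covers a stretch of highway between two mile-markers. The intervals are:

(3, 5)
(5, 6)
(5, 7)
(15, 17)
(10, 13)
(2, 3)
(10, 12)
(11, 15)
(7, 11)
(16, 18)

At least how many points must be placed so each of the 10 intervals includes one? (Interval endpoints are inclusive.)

Sorted: [2,3] [3,5] [5,6] [5,7] [7,11] [10,12] [10,13] [11,15] [15,17] [16,18]
{[2,3],[3,5]} hit by 3; {[5,6],[5,7]} hit by 6; {[7,11],[10,12],[10,13],[11,15]} hit by 11; {[15,17],[16,18]} hit by 17.
Points: 3, 6, 11, 17 (4 total).

4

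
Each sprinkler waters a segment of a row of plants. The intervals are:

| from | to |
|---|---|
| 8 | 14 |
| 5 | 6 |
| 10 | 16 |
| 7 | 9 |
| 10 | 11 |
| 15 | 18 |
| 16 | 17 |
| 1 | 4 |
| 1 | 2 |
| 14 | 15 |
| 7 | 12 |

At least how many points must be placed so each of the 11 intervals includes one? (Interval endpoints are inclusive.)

Sort by right endpoint; whenever an interval is uncovered, place a point at its right end.
Sorted: [1,2] [1,4] [5,6] [7,9] [10,11] [7,12] [8,14] [14,15] [10,16] [16,17] [15,18]
{[1,2],[1,4]} hit by 2; {[5,6]} hit by 6; {[7,9]} hit by 9; {[10,11],[7,12],[8,14]} hit by 11; {[14,15],[10,16]} hit by 15; {[16,17],[15,18]} hit by 17.
Points: 2, 6, 9, 11, 15, 17 (6 total).

6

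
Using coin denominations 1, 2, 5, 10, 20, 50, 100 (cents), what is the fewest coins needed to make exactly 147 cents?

5

Use the largest denomination that fits, subtract, and repeat.
147 = 1×100 + 2×20 + 1×5 + 1×2
Total coins = 1 + 2 + 1 + 1 = 5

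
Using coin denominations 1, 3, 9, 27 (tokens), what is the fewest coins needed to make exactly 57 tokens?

3

57 − 2×27→3 − 1×3→0
Total coins = 2 + 1 = 3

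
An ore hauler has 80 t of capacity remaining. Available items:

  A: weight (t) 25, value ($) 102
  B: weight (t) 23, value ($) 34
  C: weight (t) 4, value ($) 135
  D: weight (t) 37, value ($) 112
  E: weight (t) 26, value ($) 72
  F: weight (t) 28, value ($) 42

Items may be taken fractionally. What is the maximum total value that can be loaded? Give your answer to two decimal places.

387.77

Ratios (sorted): C 33.75, A 4.08, D 3.03, E 2.77, F 1.50, B 1.48
take C (4 @ 135); take A (25 @ 102); take D (37 @ 112); take 14/26 of E → 38.77. Capacity used 80/80.
Total value = 387.77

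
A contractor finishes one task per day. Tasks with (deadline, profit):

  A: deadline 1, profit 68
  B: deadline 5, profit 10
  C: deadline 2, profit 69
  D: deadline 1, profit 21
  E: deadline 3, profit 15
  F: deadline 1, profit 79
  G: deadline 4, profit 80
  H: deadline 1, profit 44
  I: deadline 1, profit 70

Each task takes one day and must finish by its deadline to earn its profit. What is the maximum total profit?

Sort by profit descending; place each in the latest free slot ≤ its deadline.
Profit order: G=80 F=79 I=70 C=69 A=68 H=44 D=21 E=15 B=10
Assign: G→slot 4, F→slot 1, I skipped, C→slot 2, A skipped, H skipped, D skipped, E→slot 3, B→slot 5.
Slots: [1:F] [2:C] [3:E] [4:G] [5:B]
Profit = 79 + 69 + 15 + 80 + 10 = 253

253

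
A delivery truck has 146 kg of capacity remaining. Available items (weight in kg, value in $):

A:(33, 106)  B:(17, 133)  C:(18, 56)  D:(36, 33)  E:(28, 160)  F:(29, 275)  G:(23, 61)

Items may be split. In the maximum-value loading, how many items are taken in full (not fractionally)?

5

Greedy by value/weight ratio, highest first.
Ratios (sorted): F 9.48, B 7.82, E 5.71, A 3.21, C 3.11, G 2.65, D 0.92
take F (29 @ 275); take B (17 @ 133); take E (28 @ 160); take A (33 @ 106); take C (18 @ 56); take 21/23 of G → 55.70. Capacity used 146/146.
5 item(s) taken whole; one partial (take 21/23 of G).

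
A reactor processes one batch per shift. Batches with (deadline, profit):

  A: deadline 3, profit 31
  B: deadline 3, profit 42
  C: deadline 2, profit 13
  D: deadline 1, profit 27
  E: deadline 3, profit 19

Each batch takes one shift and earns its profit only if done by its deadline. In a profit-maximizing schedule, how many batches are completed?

3

Take jobs in profit order; each goes to the latest open slot no later than its deadline.
By profit: B(d3,42), A(d3,31), D(d1,27), E(d3,19), C(d2,13)
B→slot 3; A→slot 2; D→slot 1; E skipped; C skipped.
3 of 5 scheduled.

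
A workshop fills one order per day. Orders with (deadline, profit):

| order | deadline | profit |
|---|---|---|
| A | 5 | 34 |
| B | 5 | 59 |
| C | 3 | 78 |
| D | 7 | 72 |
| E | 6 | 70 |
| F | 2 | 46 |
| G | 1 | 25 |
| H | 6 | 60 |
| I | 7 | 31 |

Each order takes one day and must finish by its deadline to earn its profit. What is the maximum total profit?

By profit: C(d3,78), D(d7,72), E(d6,70), H(d6,60), B(d5,59), F(d2,46), A(d5,34), I(d7,31), G(d1,25)
C→slot 3; D→slot 7; E→slot 6; H→slot 5; B→slot 4; F→slot 2; A→slot 1; I skipped; G skipped.
Profit = 34 + 46 + 78 + 59 + 60 + 70 + 72 = 419

419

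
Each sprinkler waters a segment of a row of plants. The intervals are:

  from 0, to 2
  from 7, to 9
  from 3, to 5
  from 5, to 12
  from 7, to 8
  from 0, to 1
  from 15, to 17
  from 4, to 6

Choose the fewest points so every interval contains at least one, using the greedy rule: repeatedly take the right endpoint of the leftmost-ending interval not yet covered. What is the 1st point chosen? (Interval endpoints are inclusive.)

Sorted: [0,1] [0,2] [3,5] [4,6] [7,8] [7,9] [5,12] [15,17]
{[0,1],[0,2]} hit by 1; {[3,5],[4,6]} hit by 5; {[7,8],[7,9],[5,12]} hit by 8; {[15,17]} hit by 17.
Points: 1, 5, 8, 17 (4 total).

1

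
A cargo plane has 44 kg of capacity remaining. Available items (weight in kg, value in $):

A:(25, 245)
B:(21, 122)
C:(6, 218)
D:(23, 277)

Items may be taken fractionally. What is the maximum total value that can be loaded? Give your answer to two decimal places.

642.00

Greedy by value/weight ratio, highest first.
Order: C (218/6=36.33) > D (277/23=12.04) > A (245/25=9.80) > B (122/21=5.81)
Fill: take C (6 @ 218) → take D (23 @ 277) → take 15/25 of A → 147.00; 44/44 used.
Total value = 642.00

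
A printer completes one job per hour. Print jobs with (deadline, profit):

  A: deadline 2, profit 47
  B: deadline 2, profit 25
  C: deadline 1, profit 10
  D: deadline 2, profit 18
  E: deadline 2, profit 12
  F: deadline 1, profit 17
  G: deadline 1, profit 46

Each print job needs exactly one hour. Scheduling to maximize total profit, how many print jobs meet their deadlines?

By profit: A(d2,47), G(d1,46), B(d2,25), D(d2,18), F(d1,17), E(d2,12), C(d1,10)
A→slot 2; G→slot 1; B skipped; D skipped; F skipped; E skipped; C skipped.
2 of 7 scheduled.

2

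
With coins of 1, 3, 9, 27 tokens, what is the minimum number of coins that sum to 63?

3

Use the largest denomination that fits, subtract, and repeat.
63 − 2×27→9 − 1×9→0
Total coins = 2 + 1 = 3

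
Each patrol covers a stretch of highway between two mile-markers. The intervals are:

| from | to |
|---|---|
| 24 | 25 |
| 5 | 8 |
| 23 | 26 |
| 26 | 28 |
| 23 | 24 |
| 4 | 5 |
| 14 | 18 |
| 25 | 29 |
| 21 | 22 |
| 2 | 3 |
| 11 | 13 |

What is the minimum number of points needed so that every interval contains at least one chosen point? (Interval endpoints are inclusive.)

7

By right end: [2,3]  [4,5]  [5,8]  [11,13]  [14,18]  [21,22]  [23,24]  [24,25]  [23,26]  [26,28]  [25,29]
[2,3] uncovered → point at 3; [4,5] uncovered → point at 5; [11,13] uncovered → point at 13; [14,18] uncovered → point at 18; [21,22] uncovered → point at 22; [23,24] uncovered → point at 24; [26,28] uncovered → point at 28.
Points: 3, 5, 13, 18, 22, 24, 28 (7 total).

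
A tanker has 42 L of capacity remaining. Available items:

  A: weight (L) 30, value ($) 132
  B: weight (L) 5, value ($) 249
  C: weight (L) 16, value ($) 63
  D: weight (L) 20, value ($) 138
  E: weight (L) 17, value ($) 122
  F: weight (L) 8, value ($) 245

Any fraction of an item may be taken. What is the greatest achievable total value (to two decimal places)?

698.80

Sort by value per unit weight and fill in that order.
Order: B (249/5=49.80) > F (245/8=30.62) > E (122/17=7.18) > D (138/20=6.90) > A (132/30=4.40) > C (63/16=3.94)
Fill: take B (5 @ 249) → take F (8 @ 245) → take E (17 @ 122) → take 12/20 of D → 82.80; 42/42 used.
Total value = 698.80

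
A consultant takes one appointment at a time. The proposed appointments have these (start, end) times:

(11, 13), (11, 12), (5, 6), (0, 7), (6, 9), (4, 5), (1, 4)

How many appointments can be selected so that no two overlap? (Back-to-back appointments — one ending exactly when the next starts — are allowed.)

5

By end time: (1,4), (4,5), (5,6), (0,7), (6,9), (11,12), (11,13).
Pick (1,4); next start ≥ 4 → (4,5); next start ≥ 5 → (5,6); next start ≥ 6 → (6,9); next start ≥ 9 → (11,12).
Selected 5 appointments.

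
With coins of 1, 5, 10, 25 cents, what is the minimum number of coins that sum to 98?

8

98 − 3×25→23 − 2×10→3 − 3×1→0
Total coins = 3 + 2 + 3 = 8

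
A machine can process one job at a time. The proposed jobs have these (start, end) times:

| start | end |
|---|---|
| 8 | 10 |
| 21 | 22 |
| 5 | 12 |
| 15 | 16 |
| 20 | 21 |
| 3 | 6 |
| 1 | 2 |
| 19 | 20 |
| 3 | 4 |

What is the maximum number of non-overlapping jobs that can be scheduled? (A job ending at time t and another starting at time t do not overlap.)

7

By end time: (1,2), (3,4), (3,6), (8,10), (5,12), (15,16), (19,20), (20,21), (21,22).
Pick (1,2); next start ≥ 2 → (3,4); next start ≥ 4 → (8,10); next start ≥ 10 → (15,16); next start ≥ 16 → (19,20); next start ≥ 20 → (20,21); next start ≥ 21 → (21,22).
Selected 7 jobs.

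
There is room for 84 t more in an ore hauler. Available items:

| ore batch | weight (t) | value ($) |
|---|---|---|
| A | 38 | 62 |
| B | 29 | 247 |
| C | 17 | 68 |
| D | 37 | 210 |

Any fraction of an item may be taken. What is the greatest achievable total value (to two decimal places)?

526.63

Sort by value per unit weight and fill in that order.
Order: B (247/29=8.52) > D (210/37=5.68) > C (68/17=4.00) > A (62/38=1.63)
Fill: take B (29 @ 247) → take D (37 @ 210) → take C (17 @ 68) → take 1/38 of A → 1.63; 84/84 used.
Total value = 526.63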